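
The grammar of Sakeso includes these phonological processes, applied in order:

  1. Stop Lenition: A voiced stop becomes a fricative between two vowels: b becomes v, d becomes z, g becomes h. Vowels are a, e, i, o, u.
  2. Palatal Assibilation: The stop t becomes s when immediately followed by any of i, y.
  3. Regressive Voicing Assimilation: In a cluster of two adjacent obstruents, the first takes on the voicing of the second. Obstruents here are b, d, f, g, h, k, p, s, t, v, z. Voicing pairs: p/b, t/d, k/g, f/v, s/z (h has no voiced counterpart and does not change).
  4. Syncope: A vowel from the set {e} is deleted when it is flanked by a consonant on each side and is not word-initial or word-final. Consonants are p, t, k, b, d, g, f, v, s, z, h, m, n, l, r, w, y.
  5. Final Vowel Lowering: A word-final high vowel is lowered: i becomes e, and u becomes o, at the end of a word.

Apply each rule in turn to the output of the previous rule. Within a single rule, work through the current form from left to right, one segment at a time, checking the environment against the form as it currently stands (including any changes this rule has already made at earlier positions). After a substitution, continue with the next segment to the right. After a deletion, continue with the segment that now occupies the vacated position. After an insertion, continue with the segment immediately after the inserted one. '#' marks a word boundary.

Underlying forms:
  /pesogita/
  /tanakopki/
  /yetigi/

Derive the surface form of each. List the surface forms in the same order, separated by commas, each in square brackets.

[psohita], [tanakopke], [ysihe]

/pesogita/:
  1 Stop Lenition: [pesogita] → [pesohita]
  2 Palatal Assibilation: no change — [pesohita]
  3 Regressive Voicing Assimilation: no change — [pesohita]
  4 Syncope: [pesohita] → [psohita]
  5 Final Vowel Lowering: no change — [psohita]
/tanakopki/:
  1 Stop Lenition: no change — [tanakopki]
  2 Palatal Assibilation: no change — [tanakopki]
  3 Regressive Voicing Assimilation: no change — [tanakopki]
  4 Syncope: no change — [tanakopki]
  5 Final Vowel Lowering: [tanakopki] → [tanakopke]
/yetigi/:
  1 Stop Lenition: [yetigi] → [yetihi]
  2 Palatal Assibilation: [yetihi] → [yesihi]
  3 Regressive Voicing Assimilation: no change — [yesihi]
  4 Syncope: [yesihi] → [ysihi]
  5 Final Vowel Lowering: [ysihi] → [ysihe]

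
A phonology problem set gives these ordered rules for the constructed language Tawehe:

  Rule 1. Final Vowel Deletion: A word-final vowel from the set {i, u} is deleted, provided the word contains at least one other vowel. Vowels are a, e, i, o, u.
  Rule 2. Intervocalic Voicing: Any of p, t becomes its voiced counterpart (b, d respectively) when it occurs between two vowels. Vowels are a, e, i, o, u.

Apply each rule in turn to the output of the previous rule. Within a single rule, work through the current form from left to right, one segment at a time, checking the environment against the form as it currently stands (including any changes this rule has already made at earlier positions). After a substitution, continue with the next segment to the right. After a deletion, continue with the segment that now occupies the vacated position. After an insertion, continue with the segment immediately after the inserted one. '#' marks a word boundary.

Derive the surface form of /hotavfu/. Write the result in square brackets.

[hodavf]

Rule 1 Final Vowel Deletion: [hotavfu] → [hotavf]
Rule 2 Intervocalic Voicing: [hotavf] → [hodavf]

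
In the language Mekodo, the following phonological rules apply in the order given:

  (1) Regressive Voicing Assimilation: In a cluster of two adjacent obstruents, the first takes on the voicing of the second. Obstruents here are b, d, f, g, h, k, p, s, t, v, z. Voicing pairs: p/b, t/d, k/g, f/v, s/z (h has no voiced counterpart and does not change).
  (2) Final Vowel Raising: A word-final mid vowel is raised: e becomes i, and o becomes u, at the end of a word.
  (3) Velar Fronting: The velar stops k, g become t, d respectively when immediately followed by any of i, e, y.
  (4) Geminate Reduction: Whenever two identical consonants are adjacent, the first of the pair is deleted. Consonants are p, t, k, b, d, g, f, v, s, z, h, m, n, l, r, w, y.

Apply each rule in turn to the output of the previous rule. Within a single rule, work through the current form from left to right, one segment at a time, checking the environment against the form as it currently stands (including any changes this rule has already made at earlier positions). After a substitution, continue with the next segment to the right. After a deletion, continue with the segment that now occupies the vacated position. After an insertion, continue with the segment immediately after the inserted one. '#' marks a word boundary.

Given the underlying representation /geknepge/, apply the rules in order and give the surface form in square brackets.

[deknebdi]

(1) Regressive Voicing Assimilation: [geknepge] → [geknebge]
(2) Final Vowel Raising: [geknebge] → [geknebgi]
(3) Velar Fronting: [geknebgi] → [deknebdi]
(4) Geminate Reduction: no change — [deknebdi]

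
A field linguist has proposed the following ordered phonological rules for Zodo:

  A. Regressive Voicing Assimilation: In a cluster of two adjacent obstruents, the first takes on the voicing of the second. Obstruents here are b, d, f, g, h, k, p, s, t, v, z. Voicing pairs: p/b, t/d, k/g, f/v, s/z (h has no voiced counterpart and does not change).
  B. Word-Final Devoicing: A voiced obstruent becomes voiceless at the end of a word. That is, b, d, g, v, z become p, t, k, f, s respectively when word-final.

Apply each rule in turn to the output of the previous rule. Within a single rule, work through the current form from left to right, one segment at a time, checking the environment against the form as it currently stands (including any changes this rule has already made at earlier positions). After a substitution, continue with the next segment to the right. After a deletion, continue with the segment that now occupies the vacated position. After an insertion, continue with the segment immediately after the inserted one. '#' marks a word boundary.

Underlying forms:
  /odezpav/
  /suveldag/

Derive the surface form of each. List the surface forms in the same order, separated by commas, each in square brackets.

/odezpav/:
  A Regressive Voicing Assimilation: [odezpav] → [odespav]
  B Word-Final Devoicing: [odespav] → [odespaf]
/suveldag/:
  A Regressive Voicing Assimilation: no change — [suveldag]
  B Word-Final Devoicing: [suveldag] → [suveldak]

[odespaf], [suveldak]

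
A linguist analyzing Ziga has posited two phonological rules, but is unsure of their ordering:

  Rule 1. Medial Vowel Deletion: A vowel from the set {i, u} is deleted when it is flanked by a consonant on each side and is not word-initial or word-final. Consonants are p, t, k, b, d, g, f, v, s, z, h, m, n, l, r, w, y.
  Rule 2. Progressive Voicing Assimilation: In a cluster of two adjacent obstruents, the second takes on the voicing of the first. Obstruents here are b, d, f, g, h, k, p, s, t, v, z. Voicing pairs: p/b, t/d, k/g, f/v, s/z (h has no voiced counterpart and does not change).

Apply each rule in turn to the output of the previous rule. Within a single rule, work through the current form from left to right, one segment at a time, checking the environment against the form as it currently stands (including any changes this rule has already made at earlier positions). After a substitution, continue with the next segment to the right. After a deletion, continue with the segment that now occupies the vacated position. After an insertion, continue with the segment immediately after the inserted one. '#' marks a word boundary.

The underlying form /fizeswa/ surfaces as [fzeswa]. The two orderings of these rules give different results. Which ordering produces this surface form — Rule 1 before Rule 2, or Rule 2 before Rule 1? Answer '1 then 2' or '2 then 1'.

2 then 1

Order 1 then 2:
  1 Medial Vowel Deletion: [fizeswa] → [fzeswa]
  2 Progressive Voicing Assimilation: [fzeswa] → [fseswa]
  result: [fseswa]
Order 2 then 1:
  2 Progressive Voicing Assimilation: no change — [fizeswa]
  1 Medial Vowel Deletion: [fizeswa] → [fzeswa]
  result: [fzeswa]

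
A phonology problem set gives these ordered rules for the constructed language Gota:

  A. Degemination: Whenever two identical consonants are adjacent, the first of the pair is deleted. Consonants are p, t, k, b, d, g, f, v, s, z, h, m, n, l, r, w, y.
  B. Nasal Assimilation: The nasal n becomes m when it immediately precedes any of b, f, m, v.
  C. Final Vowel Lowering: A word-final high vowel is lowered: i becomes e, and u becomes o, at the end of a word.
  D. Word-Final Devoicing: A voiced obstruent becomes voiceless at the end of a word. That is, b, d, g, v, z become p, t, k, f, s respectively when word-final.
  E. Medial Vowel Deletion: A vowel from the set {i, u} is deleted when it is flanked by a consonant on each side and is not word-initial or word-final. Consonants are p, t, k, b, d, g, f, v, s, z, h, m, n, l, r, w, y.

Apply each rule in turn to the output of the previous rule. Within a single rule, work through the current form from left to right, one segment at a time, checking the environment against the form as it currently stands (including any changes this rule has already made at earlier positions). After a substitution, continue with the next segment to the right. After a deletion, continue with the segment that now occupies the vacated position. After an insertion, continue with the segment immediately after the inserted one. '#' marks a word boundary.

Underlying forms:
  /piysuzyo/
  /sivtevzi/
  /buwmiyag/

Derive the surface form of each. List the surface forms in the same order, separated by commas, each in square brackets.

/piysuzyo/:
  A Degemination: no change — [piysuzyo]
  B Nasal Assimilation: no change — [piysuzyo]
  C Final Vowel Lowering: no change — [piysuzyo]
  D Word-Final Devoicing: no change — [piysuzyo]
  E Medial Vowel Deletion: [piysuzyo] → [pyszyo]
/sivtevzi/:
  A Degemination: no change — [sivtevzi]
  B Nasal Assimilation: no change — [sivtevzi]
  C Final Vowel Lowering: [sivtevzi] → [sivtevze]
  D Word-Final Devoicing: no change — [sivtevze]
  E Medial Vowel Deletion: [sivtevze] → [svtevze]
/buwmiyag/:
  A Degemination: no change — [buwmiyag]
  B Nasal Assimilation: no change — [buwmiyag]
  C Final Vowel Lowering: no change — [buwmiyag]
  D Word-Final Devoicing: [buwmiyag] → [buwmiyak]
  E Medial Vowel Deletion: [buwmiyak] → [bwmyak]

[pyszyo], [svtevze], [bwmyak]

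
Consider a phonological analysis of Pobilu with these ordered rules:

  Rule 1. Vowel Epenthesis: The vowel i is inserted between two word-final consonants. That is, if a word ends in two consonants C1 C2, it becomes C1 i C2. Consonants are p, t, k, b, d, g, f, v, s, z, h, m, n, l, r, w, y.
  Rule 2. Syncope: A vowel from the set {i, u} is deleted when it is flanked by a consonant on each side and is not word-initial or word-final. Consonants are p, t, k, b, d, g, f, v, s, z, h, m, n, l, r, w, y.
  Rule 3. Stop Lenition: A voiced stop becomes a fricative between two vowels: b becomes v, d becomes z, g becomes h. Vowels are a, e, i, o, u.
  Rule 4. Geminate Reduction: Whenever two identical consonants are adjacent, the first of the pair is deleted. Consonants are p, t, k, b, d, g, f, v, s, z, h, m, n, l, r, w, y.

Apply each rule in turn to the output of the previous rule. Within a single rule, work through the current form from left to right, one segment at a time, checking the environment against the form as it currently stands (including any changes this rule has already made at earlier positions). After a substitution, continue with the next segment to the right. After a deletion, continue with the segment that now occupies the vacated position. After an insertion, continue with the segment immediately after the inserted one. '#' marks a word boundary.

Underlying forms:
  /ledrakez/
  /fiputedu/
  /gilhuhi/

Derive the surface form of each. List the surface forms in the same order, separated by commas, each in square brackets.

/ledrakez/:
  Rule 1 Vowel Epenthesis: no change — [ledrakez]
  Rule 2 Syncope: no change — [ledrakez]
  Rule 3 Stop Lenition: no change — [ledrakez]
  Rule 4 Geminate Reduction: no change — [ledrakez]
/fiputedu/:
  Rule 1 Vowel Epenthesis: no change — [fiputedu]
  Rule 2 Syncope: [fiputedu] → [fptedu]
  Rule 3 Stop Lenition: [fptedu] → [fptezu]
  Rule 4 Geminate Reduction: no change — [fptezu]
/gilhuhi/:
  Rule 1 Vowel Epenthesis: no change — [gilhuhi]
  Rule 2 Syncope: [gilhuhi] → [glhhi]
  Rule 3 Stop Lenition: no change — [glhhi]
  Rule 4 Geminate Reduction: [glhhi] → [glhi]

[ledrakez], [fptezu], [glhi]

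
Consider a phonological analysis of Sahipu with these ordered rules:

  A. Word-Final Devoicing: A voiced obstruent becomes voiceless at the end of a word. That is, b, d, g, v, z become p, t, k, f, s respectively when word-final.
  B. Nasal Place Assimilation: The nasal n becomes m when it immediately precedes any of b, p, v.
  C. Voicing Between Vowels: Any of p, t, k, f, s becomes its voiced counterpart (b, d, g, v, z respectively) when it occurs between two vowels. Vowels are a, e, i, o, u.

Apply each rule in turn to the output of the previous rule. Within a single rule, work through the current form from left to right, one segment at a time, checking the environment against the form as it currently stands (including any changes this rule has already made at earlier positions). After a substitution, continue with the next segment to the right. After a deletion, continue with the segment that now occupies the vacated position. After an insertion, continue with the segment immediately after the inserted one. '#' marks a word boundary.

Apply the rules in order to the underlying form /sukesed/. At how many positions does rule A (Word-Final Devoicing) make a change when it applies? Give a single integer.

A Word-Final Devoicing: [sukesed] → [sukeset]
B Nasal Place Assimilation: no change — [sukeset]
C Voicing Between Vowels: [sukeset] → [sugezet]
Rule A changed 1 position(s).

1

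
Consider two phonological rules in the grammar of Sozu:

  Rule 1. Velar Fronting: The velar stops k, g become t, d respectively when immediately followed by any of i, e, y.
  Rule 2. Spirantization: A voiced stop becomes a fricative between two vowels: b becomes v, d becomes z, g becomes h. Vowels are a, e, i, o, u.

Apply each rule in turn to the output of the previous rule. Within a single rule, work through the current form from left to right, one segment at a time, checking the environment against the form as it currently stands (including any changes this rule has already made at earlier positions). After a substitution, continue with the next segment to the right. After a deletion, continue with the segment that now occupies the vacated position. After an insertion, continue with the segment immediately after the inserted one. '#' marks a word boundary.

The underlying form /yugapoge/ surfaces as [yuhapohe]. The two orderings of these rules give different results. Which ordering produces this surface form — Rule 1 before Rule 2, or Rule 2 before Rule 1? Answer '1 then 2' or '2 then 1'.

Order 1 then 2:
  1 Velar Fronting: [yugapoge] → [yugapode]
  2 Spirantization: [yugapode] → [yuhapoze]
  result: [yuhapoze]
Order 2 then 1:
  2 Spirantization: [yugapoge] → [yuhapohe]
  1 Velar Fronting: no change — [yuhapohe]
  result: [yuhapohe]

2 then 1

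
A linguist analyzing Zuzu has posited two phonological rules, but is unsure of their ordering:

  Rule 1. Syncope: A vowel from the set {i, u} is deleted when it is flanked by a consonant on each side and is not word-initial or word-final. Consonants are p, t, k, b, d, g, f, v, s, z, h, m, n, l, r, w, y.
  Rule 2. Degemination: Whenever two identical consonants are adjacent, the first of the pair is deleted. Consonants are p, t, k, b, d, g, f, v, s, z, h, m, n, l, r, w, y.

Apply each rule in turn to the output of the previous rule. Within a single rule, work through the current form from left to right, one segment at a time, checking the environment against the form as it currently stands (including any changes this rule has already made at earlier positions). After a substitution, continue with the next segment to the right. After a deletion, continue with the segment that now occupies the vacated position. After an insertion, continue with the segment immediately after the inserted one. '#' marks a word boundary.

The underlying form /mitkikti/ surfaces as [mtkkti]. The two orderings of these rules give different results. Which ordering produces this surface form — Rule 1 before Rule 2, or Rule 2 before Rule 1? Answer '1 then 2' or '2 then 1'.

Order 1 then 2:
  1 Syncope: [mitkikti] → [mtkkti]
  2 Degemination: [mtkkti] → [mtkti]
  result: [mtkti]
Order 2 then 1:
  2 Degemination: no change — [mitkikti]
  1 Syncope: [mitkikti] → [mtkkti]
  result: [mtkkti]

2 then 1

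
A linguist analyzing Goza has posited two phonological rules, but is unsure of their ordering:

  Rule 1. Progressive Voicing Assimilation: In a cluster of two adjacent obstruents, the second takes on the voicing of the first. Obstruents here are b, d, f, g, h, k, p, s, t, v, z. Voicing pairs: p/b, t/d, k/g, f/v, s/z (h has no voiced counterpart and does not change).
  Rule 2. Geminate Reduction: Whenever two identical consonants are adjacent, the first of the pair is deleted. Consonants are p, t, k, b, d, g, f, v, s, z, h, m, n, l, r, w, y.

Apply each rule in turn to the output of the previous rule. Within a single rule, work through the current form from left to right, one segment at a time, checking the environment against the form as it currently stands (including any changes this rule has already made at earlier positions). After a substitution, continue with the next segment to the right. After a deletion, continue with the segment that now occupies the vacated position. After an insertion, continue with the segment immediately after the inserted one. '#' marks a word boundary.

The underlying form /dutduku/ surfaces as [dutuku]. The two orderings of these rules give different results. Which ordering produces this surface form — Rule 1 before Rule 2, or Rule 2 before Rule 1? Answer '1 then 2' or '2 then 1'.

1 then 2

Order 1 then 2:
  1 Progressive Voicing Assimilation: [dutduku] → [duttuku]
  2 Geminate Reduction: [duttuku] → [dutuku]
  result: [dutuku]
Order 2 then 1:
  2 Geminate Reduction: no change — [dutduku]
  1 Progressive Voicing Assimilation: [dutduku] → [duttuku]
  result: [duttuku]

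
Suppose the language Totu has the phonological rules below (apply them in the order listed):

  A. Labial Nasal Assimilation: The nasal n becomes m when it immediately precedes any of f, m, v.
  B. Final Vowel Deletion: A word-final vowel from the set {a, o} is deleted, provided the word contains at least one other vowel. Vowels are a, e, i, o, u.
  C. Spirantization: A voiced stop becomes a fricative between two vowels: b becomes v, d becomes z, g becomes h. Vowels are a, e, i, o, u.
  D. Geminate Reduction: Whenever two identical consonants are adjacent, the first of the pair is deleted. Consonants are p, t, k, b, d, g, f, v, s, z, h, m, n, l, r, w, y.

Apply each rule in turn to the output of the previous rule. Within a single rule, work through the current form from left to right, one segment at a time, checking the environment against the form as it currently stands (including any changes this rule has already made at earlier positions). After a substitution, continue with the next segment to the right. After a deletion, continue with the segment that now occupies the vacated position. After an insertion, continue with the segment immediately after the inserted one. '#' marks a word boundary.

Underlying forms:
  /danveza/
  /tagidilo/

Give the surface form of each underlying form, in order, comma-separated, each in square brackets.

[damvez], [tahizil]

/danveza/:
  A Labial Nasal Assimilation: [danveza] → [damveza]
  B Final Vowel Deletion: [damveza] → [damvez]
  C Spirantization: no change — [damvez]
  D Geminate Reduction: no change — [damvez]
/tagidilo/:
  A Labial Nasal Assimilation: no change — [tagidilo]
  B Final Vowel Deletion: [tagidilo] → [tagidil]
  C Spirantization: [tagidil] → [tahizil]
  D Geminate Reduction: no change — [tahizil]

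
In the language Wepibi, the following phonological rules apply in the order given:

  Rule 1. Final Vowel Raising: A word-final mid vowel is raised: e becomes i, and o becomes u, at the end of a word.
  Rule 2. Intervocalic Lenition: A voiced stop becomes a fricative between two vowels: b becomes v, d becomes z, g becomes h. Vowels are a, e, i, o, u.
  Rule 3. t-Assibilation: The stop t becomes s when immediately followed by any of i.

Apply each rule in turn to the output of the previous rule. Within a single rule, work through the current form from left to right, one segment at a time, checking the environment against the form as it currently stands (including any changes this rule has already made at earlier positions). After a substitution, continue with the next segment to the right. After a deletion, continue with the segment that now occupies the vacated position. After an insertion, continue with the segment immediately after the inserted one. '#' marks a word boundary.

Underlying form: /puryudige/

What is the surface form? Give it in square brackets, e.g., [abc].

[puryuzihi]

Rule 1 Final Vowel Raising: [puryudige] → [puryudigi]
Rule 2 Intervocalic Lenition: [puryudigi] → [puryuzihi]
Rule 3 t-Assibilation: no change — [puryuzihi]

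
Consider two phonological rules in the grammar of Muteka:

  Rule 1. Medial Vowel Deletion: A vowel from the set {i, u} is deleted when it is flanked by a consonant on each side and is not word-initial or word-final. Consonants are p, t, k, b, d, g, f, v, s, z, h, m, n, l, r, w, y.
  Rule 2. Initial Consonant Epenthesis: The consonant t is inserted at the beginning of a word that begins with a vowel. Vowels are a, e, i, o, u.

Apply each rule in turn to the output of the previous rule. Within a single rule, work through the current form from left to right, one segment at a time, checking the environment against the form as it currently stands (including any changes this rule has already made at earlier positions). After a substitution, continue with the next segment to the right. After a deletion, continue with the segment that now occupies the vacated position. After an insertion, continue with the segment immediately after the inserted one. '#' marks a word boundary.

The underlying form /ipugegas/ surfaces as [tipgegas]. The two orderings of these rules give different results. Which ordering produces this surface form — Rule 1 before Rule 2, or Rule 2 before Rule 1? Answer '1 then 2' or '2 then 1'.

Order 1 then 2:
  1 Medial Vowel Deletion: [ipugegas] → [ipgegas]
  2 Initial Consonant Epenthesis: [ipgegas] → [tipgegas]
  result: [tipgegas]
Order 2 then 1:
  2 Initial Consonant Epenthesis: [ipugegas] → [tipugegas]
  1 Medial Vowel Deletion: [tipugegas] → [tpgegas]
  result: [tpgegas]

1 then 2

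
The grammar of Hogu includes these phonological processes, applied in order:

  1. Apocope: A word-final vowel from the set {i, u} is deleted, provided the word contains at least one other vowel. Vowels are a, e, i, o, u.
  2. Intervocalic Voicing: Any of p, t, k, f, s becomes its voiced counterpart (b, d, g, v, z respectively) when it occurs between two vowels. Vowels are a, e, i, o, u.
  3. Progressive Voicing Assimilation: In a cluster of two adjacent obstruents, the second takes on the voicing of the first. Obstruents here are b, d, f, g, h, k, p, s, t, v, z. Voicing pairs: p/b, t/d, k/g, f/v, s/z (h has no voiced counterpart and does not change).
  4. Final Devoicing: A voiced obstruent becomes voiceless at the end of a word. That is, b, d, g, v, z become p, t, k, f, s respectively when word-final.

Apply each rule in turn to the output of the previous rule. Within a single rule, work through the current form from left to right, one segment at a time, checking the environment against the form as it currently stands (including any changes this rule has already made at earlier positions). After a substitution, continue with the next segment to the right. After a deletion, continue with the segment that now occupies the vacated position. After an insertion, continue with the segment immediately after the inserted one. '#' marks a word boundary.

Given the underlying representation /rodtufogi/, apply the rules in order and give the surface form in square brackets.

[rodduvok]

1 Apocope: [rodtufogi] → [rodtufog]
2 Intervocalic Voicing: [rodtufog] → [rodtuvog]
3 Progressive Voicing Assimilation: [rodtuvog] → [rodduvog]
4 Final Devoicing: [rodduvog] → [rodduvok]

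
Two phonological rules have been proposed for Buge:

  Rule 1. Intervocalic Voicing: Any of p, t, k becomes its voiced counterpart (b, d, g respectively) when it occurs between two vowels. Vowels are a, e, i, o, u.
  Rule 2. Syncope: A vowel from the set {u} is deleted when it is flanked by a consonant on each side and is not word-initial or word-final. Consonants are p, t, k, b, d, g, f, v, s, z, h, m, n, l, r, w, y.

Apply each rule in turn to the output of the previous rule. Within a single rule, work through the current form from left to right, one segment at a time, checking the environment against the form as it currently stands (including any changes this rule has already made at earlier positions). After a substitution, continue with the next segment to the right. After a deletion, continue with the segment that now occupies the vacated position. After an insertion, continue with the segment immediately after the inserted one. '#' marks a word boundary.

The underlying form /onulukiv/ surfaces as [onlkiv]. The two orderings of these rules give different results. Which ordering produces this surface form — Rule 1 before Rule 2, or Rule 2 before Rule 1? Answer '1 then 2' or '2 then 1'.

Order 1 then 2:
  1 Intervocalic Voicing: [onulukiv] → [onulugiv]
  2 Syncope: [onulugiv] → [onlgiv]
  result: [onlgiv]
Order 2 then 1:
  2 Syncope: [onulukiv] → [onlkiv]
  1 Intervocalic Voicing: no change — [onlkiv]
  result: [onlkiv]

2 then 1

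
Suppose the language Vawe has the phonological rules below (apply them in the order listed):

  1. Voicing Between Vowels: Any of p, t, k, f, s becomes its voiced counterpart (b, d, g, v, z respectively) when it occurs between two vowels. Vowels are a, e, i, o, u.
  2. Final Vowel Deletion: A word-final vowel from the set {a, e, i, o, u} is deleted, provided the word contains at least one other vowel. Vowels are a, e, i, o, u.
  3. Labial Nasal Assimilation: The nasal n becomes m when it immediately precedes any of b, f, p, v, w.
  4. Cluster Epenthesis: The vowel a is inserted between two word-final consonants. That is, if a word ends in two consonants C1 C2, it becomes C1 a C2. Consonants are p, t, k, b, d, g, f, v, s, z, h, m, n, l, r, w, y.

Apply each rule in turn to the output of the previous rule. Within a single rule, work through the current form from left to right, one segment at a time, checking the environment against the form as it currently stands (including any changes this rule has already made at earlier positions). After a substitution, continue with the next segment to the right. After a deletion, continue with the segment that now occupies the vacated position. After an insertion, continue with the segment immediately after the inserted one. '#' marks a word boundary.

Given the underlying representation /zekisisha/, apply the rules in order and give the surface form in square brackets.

[zegizisah]

1 Voicing Between Vowels: [zekisisha] → [zegizisha]
2 Final Vowel Deletion: [zegizisha] → [zegizish]
3 Labial Nasal Assimilation: no change — [zegizish]
4 Cluster Epenthesis: [zegizish] → [zegizisah]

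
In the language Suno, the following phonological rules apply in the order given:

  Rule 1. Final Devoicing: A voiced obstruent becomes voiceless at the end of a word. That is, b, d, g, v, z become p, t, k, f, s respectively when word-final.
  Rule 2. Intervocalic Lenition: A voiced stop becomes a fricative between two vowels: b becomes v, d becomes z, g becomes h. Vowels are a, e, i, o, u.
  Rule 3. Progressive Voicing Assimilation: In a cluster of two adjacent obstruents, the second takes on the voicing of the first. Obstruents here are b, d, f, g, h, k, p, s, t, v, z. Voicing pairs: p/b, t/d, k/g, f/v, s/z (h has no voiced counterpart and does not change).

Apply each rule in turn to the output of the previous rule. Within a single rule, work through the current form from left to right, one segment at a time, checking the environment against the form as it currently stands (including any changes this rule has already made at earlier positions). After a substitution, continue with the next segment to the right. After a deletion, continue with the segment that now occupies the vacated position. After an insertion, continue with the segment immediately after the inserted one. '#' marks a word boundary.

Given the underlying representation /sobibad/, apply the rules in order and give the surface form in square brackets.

[sovivat]

Rule 1 Final Devoicing: [sobibad] → [sobibat]
Rule 2 Intervocalic Lenition: [sobibat] → [sovivat]
Rule 3 Progressive Voicing Assimilation: no change — [sovivat]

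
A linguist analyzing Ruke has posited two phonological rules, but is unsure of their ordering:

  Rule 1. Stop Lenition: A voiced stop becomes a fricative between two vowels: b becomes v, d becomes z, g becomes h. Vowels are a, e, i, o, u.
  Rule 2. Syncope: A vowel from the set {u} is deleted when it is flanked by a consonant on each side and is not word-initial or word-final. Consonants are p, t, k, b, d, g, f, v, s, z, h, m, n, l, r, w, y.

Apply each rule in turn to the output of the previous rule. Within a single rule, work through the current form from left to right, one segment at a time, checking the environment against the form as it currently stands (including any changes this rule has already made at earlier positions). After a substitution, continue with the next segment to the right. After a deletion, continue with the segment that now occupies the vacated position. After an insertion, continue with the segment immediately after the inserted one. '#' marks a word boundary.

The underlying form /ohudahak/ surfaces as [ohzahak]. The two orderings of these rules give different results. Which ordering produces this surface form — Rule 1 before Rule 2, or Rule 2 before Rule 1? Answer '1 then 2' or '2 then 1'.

1 then 2

Order 1 then 2:
  1 Stop Lenition: [ohudahak] → [ohuzahak]
  2 Syncope: [ohuzahak] → [ohzahak]
  result: [ohzahak]
Order 2 then 1:
  2 Syncope: [ohudahak] → [ohdahak]
  1 Stop Lenition: no change — [ohdahak]
  result: [ohdahak]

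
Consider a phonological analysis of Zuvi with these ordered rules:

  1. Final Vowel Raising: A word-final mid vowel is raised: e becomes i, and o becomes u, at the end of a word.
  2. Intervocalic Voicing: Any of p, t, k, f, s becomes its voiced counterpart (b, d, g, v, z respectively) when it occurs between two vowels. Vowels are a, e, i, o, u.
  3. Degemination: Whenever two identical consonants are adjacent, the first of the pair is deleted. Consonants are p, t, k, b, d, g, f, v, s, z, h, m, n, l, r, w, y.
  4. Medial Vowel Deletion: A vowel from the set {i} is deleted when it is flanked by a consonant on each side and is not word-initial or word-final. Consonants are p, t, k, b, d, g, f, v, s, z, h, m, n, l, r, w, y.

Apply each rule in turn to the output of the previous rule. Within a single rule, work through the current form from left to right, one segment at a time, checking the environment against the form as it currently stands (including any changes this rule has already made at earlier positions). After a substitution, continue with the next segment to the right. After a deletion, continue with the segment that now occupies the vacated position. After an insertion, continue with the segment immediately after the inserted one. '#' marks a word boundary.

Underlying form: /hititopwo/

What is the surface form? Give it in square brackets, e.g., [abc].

[hddopwu]

1 Final Vowel Raising: [hititopwo] → [hititopwu]
2 Intervocalic Voicing: [hititopwu] → [hididopwu]
3 Degemination: no change — [hididopwu]
4 Medial Vowel Deletion: [hididopwu] → [hddopwu]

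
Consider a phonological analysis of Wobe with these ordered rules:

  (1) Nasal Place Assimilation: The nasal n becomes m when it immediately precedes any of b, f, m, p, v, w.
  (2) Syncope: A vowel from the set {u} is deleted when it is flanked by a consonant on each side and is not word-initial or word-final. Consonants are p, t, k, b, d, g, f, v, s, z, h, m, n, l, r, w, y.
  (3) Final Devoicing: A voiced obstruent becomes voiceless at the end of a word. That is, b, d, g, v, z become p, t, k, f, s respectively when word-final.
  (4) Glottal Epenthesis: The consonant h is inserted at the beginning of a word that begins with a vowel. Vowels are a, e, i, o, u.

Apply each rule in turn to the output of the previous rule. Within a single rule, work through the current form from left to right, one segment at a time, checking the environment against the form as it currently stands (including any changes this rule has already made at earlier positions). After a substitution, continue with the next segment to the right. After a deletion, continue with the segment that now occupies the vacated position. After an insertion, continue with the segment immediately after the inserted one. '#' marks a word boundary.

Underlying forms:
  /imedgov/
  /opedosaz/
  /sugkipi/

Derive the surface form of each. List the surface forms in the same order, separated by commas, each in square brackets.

/imedgov/:
  (1) Nasal Place Assimilation: no change — [imedgov]
  (2) Syncope: no change — [imedgov]
  (3) Final Devoicing: [imedgov] → [imedgof]
  (4) Glottal Epenthesis: [imedgof] → [himedgof]
/opedosaz/:
  (1) Nasal Place Assimilation: no change — [opedosaz]
  (2) Syncope: no change — [opedosaz]
  (3) Final Devoicing: [opedosaz] → [opedosas]
  (4) Glottal Epenthesis: [opedosas] → [hopedosas]
/sugkipi/:
  (1) Nasal Place Assimilation: no change — [sugkipi]
  (2) Syncope: [sugkipi] → [sgkipi]
  (3) Final Devoicing: no change — [sgkipi]
  (4) Glottal Epenthesis: no change — [sgkipi]

[himedgof], [hopedosas], [sgkipi]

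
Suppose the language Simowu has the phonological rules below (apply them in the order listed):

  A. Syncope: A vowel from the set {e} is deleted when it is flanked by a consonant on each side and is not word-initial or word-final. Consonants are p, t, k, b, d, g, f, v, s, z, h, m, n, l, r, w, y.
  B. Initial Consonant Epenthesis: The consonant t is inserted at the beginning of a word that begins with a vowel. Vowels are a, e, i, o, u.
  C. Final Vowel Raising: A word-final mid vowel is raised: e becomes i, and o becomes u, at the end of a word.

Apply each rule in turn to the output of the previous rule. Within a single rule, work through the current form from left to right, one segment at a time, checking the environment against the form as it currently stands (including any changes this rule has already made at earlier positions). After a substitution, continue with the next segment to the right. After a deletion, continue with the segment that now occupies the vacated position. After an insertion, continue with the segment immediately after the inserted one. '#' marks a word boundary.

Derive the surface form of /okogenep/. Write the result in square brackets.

A Syncope: [okogenep] → [okognp]
B Initial Consonant Epenthesis: [okognp] → [tokognp]
C Final Vowel Raising: no change — [tokognp]

[tokognp]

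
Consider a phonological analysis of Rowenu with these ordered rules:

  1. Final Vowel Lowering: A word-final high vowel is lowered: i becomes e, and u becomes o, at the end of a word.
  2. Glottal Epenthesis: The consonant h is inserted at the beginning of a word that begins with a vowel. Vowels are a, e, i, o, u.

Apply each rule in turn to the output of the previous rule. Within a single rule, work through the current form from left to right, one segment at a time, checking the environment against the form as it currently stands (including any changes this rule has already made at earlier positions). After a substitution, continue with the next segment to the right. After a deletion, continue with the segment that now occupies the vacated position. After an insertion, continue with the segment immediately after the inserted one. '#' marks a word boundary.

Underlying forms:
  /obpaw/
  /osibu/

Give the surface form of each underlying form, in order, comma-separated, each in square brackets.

/obpaw/:
  1 Final Vowel Lowering: no change — [obpaw]
  2 Glottal Epenthesis: [obpaw] → [hobpaw]
/osibu/:
  1 Final Vowel Lowering: [osibu] → [osibo]
  2 Glottal Epenthesis: [osibo] → [hosibo]

[hobpaw], [hosibo]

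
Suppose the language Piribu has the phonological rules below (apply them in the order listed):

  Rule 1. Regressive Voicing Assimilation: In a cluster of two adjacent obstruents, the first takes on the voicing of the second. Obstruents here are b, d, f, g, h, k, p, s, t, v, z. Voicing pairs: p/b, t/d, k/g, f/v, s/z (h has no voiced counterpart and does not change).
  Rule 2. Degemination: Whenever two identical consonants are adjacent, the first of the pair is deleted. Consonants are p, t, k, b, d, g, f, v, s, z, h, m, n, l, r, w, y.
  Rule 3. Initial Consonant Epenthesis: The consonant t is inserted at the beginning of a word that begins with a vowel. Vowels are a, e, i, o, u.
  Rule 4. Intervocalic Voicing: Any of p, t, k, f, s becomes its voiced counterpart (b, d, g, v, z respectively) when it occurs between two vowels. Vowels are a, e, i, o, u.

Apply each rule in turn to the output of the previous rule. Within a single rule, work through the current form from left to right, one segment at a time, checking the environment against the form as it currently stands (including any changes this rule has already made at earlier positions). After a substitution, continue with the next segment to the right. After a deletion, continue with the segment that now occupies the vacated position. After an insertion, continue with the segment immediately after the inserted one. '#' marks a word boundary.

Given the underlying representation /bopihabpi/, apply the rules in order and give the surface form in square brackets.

Rule 1 Regressive Voicing Assimilation: [bopihabpi] → [bopihappi]
Rule 2 Degemination: [bopihappi] → [bopihapi]
Rule 3 Initial Consonant Epenthesis: no change — [bopihapi]
Rule 4 Intervocalic Voicing: [bopihapi] → [bobihabi]

[bobihabi]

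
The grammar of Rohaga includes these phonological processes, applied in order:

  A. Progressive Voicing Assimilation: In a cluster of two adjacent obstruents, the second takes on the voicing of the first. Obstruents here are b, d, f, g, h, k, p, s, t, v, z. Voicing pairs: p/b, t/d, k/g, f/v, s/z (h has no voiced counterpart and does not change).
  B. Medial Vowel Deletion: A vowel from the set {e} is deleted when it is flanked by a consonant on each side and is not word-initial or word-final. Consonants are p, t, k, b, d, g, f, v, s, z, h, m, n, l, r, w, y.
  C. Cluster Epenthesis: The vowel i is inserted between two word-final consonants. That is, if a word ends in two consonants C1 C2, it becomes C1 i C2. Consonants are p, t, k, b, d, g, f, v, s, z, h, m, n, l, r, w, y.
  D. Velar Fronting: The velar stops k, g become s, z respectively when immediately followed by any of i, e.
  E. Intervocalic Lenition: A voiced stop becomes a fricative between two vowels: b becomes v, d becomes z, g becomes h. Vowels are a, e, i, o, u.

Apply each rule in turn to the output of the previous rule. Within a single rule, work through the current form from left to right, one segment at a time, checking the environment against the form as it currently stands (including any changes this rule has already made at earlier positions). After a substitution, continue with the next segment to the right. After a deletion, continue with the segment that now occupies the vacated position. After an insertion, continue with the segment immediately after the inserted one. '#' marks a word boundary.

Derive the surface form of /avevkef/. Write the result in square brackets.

A Progressive Voicing Assimilation: [avevkef] → [avevgef]
B Medial Vowel Deletion: [avevgef] → [avvgf]
C Cluster Epenthesis: [avvgf] → [avvgif]
D Velar Fronting: [avvgif] → [avvzif]
E Intervocalic Lenition: no change — [avvzif]

[avvzif]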